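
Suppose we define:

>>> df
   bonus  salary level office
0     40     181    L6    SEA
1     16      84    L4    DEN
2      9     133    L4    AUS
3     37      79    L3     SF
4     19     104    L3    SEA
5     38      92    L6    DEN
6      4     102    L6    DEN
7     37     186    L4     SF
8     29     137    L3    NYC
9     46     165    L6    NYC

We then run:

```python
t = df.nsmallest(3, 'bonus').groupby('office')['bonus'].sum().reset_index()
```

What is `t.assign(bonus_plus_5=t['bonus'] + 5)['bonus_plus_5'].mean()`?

19.5

take 3 rows with smallest bonus:
   bonus  salary level office
6      4     102    L6    DEN
2      9     133    L4    AUS
1     16      84    L4    DEN
group by office, sum of bonus:
office
AUS     9
DEN    20
Name: bonus, dtype: int64
reset_index():
  office  bonus
0    AUS      9
1    DEN     20
add column bonus_plus_5 = t['bonus'] + 5:
  office  bonus  bonus_plus_5
0    AUS      9            14
1    DEN     20            25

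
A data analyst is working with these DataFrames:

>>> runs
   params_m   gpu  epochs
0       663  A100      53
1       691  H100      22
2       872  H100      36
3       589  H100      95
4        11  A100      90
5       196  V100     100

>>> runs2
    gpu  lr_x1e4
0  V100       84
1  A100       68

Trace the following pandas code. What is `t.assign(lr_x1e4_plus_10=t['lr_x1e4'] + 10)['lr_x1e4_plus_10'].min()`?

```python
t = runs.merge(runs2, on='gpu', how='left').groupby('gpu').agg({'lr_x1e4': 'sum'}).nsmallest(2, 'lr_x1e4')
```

10.0

merge on 'gpu' (how='left') → 6 rows:
   params_m   gpu  epochs  lr_x1e4
0       663  A100      53     68.0
1       691  H100      22      NaN
2       872  H100      36      NaN
3       589  H100      95      NaN
4        11  A100      90     68.0
5       196  V100     100     84.0
group by gpu, sum of lr_x1e4:
      lr_x1e4
gpu          
A100    136.0
H100      0.0
V100     84.0
take 2 rows with smallest lr_x1e4:
      lr_x1e4
gpu          
H100      0.0
V100     84.0
add column lr_x1e4_plus_10 = t['lr_x1e4'] + 10:
      lr_x1e4  lr_x1e4_plus_10
gpu                           
H100      0.0             10.0
V100     84.0             94.0
The min of column 'lr_x1e4_plus_10' is 10.0.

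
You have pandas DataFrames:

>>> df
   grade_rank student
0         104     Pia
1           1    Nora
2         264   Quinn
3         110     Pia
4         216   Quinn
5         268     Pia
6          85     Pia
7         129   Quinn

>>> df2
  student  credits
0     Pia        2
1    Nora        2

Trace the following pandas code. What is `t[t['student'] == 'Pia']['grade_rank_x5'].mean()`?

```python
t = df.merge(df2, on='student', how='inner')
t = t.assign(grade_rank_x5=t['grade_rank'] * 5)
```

merge on 'student' (how='inner') → 5 rows:
   grade_rank student  credits
0         104     Pia        2
1           1    Nora        2
2         110     Pia        2
3         268     Pia        2
4          85     Pia        2
add column grade_rank_x5 = t['grade_rank'] * 5:
   grade_rank student  credits  grade_rank_x5
0         104     Pia        2            520
1           1    Nora        2              5
2         110     Pia        2            550
3         268     Pia        2           1340
4          85     Pia        2            425
filter rows where student == 'Pia':
   grade_rank student  credits  grade_rank_x5
0         104     Pia        2            520
2         110     Pia        2            550
3         268     Pia        2           1340
4          85     Pia        2            425

708.75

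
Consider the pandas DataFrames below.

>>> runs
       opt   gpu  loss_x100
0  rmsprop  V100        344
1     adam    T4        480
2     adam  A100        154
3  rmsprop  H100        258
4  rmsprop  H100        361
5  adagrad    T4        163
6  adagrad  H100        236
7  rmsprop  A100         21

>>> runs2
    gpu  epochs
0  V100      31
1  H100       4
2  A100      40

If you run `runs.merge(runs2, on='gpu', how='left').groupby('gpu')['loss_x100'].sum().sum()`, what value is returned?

2017

merge on 'gpu' (how='left') → 8 rows:
       opt   gpu  loss_x100  epochs
0  rmsprop  V100        344    31.0
1     adam    T4        480     NaN
2     adam  A100        154    40.0
3  rmsprop  H100        258     4.0
4  rmsprop  H100        361     4.0
5  adagrad    T4        163     NaN
6  adagrad  H100        236     4.0
7  rmsprop  A100         21    40.0
group by gpu, sum of loss_x100:
gpu
A100    175
H100    855
T4      643
V100    344
Name: loss_x100, dtype: int64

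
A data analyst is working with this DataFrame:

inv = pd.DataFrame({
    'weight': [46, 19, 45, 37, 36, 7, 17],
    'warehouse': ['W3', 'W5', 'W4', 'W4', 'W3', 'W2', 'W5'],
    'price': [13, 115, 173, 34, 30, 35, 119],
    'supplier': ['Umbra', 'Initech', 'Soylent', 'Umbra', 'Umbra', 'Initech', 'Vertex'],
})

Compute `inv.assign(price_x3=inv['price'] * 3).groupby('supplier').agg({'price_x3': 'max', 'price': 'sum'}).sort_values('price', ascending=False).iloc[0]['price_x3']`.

add column price_x3 = inv['price'] * 3:
   weight warehouse  price supplier  price_x3
0      46        W3     13    Umbra        39
1      19        W5    115  Initech       345
2      45        W4    173  Soylent       519
3      37        W4     34    Umbra       102
4      36        W3     30    Umbra        90
5       7        W2     35  Initech       105
6      17        W5    119   Vertex       357
group by supplier: max(price_x3), sum(price):
          price_x3  price
supplier                 
Initech        345    150
Soylent        519    173
Umbra          102     77
Vertex         357    119
sort by price descending:
          price_x3  price
supplier                 
Soylent        519    173
Initech        345    150
Vertex         357    119
Umbra          102     77
Finally, value at position 0, column 'price_x3' = 519.

519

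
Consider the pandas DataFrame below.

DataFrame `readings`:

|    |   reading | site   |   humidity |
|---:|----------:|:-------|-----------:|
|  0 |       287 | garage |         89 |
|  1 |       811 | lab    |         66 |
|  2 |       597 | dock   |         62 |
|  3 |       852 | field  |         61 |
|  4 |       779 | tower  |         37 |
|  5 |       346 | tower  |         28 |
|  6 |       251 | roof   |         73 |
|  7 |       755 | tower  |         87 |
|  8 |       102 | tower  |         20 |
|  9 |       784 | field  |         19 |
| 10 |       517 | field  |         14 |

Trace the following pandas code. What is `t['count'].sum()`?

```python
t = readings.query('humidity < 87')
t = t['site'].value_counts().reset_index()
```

9

filter rows where humidity < 87:
    reading   site  humidity
1       811    lab        66
2       597   dock        62
3       852  field        61
4       779  tower        37
5       346  tower        28
6       251   roof        73
8       102  tower        20
9       784  field        19
10      517  field        14
value_counts of site:
site
field    3
tower    3
lab      1
dock     1
roof     1
Name: count, dtype: int64
reset_index():
    site  count
0  field      3
1  tower      3
2    lab      1
3   dock      1
4   roof      1
Finally, sum of column 'count' = 9.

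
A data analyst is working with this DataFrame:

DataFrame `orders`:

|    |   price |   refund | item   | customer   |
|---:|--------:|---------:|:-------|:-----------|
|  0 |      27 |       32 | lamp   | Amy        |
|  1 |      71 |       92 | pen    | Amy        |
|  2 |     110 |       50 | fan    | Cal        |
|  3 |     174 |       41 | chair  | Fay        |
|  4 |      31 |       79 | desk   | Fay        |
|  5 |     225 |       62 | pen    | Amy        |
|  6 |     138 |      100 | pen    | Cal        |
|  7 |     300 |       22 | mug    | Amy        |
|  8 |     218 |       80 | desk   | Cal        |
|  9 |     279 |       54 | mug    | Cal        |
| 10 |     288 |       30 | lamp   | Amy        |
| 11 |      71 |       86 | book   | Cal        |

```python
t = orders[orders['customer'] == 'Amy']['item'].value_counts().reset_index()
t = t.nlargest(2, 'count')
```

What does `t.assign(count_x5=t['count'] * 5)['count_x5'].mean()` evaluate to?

10.0

filter rows where customer == 'Amy':
    price  refund  item customer
0      27      32  lamp      Amy
1      71      92   pen      Amy
5     225      62   pen      Amy
7     300      22   mug      Amy
10    288      30  lamp      Amy
value_counts of item:
item
lamp    2
pen     2
mug     1
Name: count, dtype: int64
reset_index():
   item  count
0  lamp      2
1   pen      2
2   mug      1
take 2 rows with largest count:
   item  count
0  lamp      2
1   pen      2
add column count_x5 = t['count'] * 5:
   item  count  count_x5
0  lamp      2        10
1   pen      2        10
Then the mean of column 'count_x5': 10.0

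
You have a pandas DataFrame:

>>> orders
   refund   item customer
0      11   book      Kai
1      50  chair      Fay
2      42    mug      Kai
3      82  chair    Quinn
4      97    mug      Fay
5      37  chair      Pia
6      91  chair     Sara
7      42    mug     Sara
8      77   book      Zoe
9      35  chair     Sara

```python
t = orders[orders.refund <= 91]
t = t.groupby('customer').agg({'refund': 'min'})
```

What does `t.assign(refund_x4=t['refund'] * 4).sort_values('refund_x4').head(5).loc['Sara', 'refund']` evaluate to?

filter rows where refund <= 91:
   refund   item customer
0      11   book      Kai
1      50  chair      Fay
2      42    mug      Kai
3      82  chair    Quinn
5      37  chair      Pia
6      91  chair     Sara
7      42    mug     Sara
8      77   book      Zoe
9      35  chair     Sara
group by customer, min of refund:
          refund
customer        
Fay           50
Kai           11
Pia           37
Quinn         82
Sara          35
Zoe           77
add column refund_x4 = t['refund'] * 4:
          refund  refund_x4
customer                   
Fay           50        200
Kai           11         44
Pia           37        148
Quinn         82        328
Sara          35        140
Zoe           77        308
sort by refund_x4:
          refund  refund_x4
customer                   
Kai           11         44
Sara          35        140
Pia           37        148
Fay           50        200
Zoe           77        308
Quinn         82        328
take first 5 rows:
          refund  refund_x4
customer                   
Kai           11         44
Sara          35        140
Pia           37        148
Fay           50        200
Zoe           77        308
The value at row 'Sara', column 'refund' is 35.

35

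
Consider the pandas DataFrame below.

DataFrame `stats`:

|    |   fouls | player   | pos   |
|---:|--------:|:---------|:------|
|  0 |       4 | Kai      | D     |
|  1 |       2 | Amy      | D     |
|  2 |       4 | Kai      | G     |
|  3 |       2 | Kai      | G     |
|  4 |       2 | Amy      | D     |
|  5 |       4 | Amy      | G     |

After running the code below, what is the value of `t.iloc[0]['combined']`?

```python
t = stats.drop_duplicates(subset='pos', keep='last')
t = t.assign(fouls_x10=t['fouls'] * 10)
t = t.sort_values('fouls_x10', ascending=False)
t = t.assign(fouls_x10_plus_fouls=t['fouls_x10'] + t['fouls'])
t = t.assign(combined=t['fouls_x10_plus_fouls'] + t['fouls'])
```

48

drop duplicate pos (keep=last):
   fouls player pos
4      2    Amy   D
5      4    Amy   G
add column fouls_x10 = t['fouls'] * 10:
   fouls player pos  fouls_x10
4      2    Amy   D         20
5      4    Amy   G         40
sort by fouls_x10 descending:
   fouls player pos  fouls_x10
5      4    Amy   G         40
4      2    Amy   D         20
add column fouls_x10_plus_fouls = t['fouls_x10'] + t['fouls']:
   fouls player pos  fouls_x10  fouls_x10_plus_fouls
5      4    Amy   G         40                    44
4      2    Amy   D         20                    22
add column combined = t['fouls_x10_plus_fouls'] + t['fouls']:
   fouls player pos  fouls_x10  fouls_x10_plus_fouls  combined
5      4    Amy   G         40                    44        48
4      2    Amy   D         20                    22        24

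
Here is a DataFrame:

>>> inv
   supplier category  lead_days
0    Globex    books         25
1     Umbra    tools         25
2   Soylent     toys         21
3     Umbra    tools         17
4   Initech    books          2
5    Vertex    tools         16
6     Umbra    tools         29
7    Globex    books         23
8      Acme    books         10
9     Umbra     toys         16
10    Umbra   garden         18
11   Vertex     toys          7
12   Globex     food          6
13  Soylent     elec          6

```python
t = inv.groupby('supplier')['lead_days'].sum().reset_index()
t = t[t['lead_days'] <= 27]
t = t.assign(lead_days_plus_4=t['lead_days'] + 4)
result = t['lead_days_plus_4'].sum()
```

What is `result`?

78

group by supplier, sum of lead_days:
supplier
Acme        10
Globex      54
Initech      2
Soylent     27
Umbra      105
Vertex      23
Name: lead_days, dtype: int64
reset_index():
  supplier  lead_days
0     Acme         10
1   Globex         54
2  Initech          2
3  Soylent         27
4    Umbra        105
5   Vertex         23
filter rows where lead_days <= 27:
  supplier  lead_days
0     Acme         10
2  Initech          2
3  Soylent         27
5   Vertex         23
add column lead_days_plus_4 = t['lead_days'] + 4:
  supplier  lead_days  lead_days_plus_4
0     Acme         10                14
2  Initech          2                 6
3  Soylent         27                31
5   Vertex         23                27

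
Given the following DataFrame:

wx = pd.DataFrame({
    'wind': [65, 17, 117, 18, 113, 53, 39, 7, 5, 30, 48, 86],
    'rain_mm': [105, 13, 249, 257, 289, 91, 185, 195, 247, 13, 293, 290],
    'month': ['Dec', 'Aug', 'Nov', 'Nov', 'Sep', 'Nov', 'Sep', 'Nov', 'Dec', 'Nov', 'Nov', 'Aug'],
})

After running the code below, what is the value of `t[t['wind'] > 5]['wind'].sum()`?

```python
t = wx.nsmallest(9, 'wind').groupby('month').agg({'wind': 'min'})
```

take 9 rows with smallest wind:
    wind  rain_mm month
8      5      247   Dec
7      7      195   Nov
1     17       13   Aug
3     18      257   Nov
9     30       13   Nov
6     39      185   Sep
10    48      293   Nov
5     53       91   Nov
0     65      105   Dec
group by month, min of wind:
       wind
month      
Aug      17
Dec       5
Nov       7
Sep      39
filter rows where wind > 5:
       wind
month      
Aug      17
Nov       7
Sep      39
So sum() = 63.

63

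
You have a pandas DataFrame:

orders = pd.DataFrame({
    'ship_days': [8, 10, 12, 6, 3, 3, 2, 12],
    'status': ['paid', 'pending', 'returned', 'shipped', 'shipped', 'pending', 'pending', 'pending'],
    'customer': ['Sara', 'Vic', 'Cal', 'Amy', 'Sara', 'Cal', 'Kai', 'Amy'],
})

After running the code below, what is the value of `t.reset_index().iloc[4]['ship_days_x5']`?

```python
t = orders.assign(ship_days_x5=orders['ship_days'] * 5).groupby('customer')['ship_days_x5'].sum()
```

50

add column ship_days_x5 = orders['ship_days'] * 5:
   ship_days    status customer  ship_days_x5
0          8      paid     Sara            40
1         10   pending      Vic            50
2         12  returned      Cal            60
3          6   shipped      Amy            30
4          3   shipped     Sara            15
5          3   pending      Cal            15
6          2   pending      Kai            10
7         12   pending      Amy            60
group by customer, sum of ship_days_x5:
customer
Amy     90
Cal     75
Kai     10
Sara    55
Vic     50
Name: ship_days_x5, dtype: int64
reset_index():
  customer  ship_days_x5
0      Amy            90
1      Cal            75
2      Kai            10
3     Sara            55
4      Vic            50
Finally, value at position 4, column 'ship_days_x5' = 50.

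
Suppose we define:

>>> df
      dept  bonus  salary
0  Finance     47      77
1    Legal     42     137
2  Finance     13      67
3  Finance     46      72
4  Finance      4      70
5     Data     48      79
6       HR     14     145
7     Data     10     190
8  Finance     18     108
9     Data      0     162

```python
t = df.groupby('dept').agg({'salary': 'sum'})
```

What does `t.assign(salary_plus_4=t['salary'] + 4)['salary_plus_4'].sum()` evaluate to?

1123

group by dept, sum of salary:
         salary
dept           
Data        431
Finance     394
HR          145
Legal       137
add column salary_plus_4 = t['salary'] + 4:
         salary  salary_plus_4
dept                          
Data        431            435
Finance     394            398
HR          145            149
Legal       137            141
The sum of column 'salary_plus_4' is 1123.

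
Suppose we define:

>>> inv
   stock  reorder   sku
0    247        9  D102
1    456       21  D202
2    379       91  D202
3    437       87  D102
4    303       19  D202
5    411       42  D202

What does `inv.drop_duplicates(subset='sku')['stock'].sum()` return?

drop duplicate sku (keep=first):
   stock  reorder   sku
0    247        9  D102
1    456       21  D202
Then the sum of column 'stock': 703

703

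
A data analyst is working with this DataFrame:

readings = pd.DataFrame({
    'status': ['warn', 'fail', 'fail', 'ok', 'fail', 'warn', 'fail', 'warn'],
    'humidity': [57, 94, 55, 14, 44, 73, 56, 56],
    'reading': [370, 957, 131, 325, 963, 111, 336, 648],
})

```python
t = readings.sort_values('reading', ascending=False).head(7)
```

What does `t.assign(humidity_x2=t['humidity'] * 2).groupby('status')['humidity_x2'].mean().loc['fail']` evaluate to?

124.5

sort by reading descending:
  status  humidity  reading
4   fail        44      963
1   fail        94      957
7   warn        56      648
0   warn        57      370
6   fail        56      336
3     ok        14      325
2   fail        55      131
5   warn        73      111
take first 7 rows:
  status  humidity  reading
4   fail        44      963
1   fail        94      957
7   warn        56      648
0   warn        57      370
6   fail        56      336
3     ok        14      325
2   fail        55      131
add column humidity_x2 = t['humidity'] * 2:
  status  humidity  reading  humidity_x2
4   fail        44      963           88
1   fail        94      957          188
7   warn        56      648          112
0   warn        57      370          114
6   fail        56      336          112
3     ok        14      325           28
2   fail        55      131          110
group by status, mean of humidity_x2:
status
fail    124.5
ok       28.0
warn    113.0
Name: humidity_x2, dtype: float64
Finally, value at index 'fail' = 124.5.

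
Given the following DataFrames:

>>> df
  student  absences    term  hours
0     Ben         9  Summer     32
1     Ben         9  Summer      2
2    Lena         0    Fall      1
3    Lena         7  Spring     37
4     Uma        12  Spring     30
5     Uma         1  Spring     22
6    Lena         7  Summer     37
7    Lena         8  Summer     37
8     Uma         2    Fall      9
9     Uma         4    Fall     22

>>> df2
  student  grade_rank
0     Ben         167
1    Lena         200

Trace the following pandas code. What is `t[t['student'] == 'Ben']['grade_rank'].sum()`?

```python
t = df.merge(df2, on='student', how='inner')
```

334

merge on 'student' (how='inner') → 6 rows:
  student  absences    term  hours  grade_rank
0     Ben         9  Summer     32         167
1     Ben         9  Summer      2         167
2    Lena         0    Fall      1         200
3    Lena         7  Spring     37         200
4    Lena         7  Summer     37         200
5    Lena         8  Summer     37         200
filter rows where student == 'Ben':
  student  absences    term  hours  grade_rank
0     Ben         9  Summer     32         167
1     Ben         9  Summer      2         167
Reading off the sum of column 'grade_rank', we get 334.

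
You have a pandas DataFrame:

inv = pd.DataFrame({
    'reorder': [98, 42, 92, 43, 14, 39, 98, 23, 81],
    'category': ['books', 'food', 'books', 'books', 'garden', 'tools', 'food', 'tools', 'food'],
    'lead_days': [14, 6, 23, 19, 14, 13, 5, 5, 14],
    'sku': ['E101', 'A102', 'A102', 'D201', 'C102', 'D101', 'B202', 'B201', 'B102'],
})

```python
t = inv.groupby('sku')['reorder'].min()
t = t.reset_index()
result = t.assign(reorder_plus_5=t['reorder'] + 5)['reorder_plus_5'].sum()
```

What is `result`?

group by sku, min of reorder:
sku
A102    42
B102    81
B201    23
B202    98
C102    14
D101    39
D201    43
E101    98
Name: reorder, dtype: int64
reset_index():
    sku  reorder
0  A102       42
1  B102       81
2  B201       23
3  B202       98
4  C102       14
5  D101       39
6  D201       43
7  E101       98
add column reorder_plus_5 = t['reorder'] + 5:
    sku  reorder  reorder_plus_5
0  A102       42              47
1  B102       81              86
2  B201       23              28
3  B202       98             103
4  C102       14              19
5  D101       39              44
6  D201       43              48
7  E101       98             103
sum of column 'reorder_plus_5' → 478

478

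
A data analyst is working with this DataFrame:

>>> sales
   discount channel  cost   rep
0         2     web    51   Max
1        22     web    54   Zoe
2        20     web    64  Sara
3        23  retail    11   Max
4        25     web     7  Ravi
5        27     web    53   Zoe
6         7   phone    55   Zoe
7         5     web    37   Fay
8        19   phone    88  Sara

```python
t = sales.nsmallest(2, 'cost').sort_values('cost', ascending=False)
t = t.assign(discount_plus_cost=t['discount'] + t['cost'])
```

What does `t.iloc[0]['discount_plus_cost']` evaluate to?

34

take 2 rows with smallest cost:
   discount channel  cost   rep
4        25     web     7  Ravi
3        23  retail    11   Max
sort by cost descending:
   discount channel  cost   rep
3        23  retail    11   Max
4        25     web     7  Ravi
add column discount_plus_cost = t['discount'] + t['cost']:
   discount channel  cost   rep  discount_plus_cost
3        23  retail    11   Max                  34
4        25     web     7  Ravi                  32
The value at position 0, column 'discount_plus_cost' is 34.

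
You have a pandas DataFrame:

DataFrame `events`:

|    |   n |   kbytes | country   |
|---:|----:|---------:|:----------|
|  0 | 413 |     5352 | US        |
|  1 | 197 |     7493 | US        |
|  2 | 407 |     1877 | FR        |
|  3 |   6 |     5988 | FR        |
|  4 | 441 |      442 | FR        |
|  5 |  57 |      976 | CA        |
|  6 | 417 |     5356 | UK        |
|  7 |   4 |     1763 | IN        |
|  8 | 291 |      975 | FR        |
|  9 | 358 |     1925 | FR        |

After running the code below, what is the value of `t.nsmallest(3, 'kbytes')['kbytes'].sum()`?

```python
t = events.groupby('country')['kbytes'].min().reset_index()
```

group by country, min of kbytes:
country
CA     976
FR     442
IN    1763
UK    5356
US    5352
Name: kbytes, dtype: int64
reset_index():
  country  kbytes
0      CA     976
1      FR     442
2      IN    1763
3      UK    5356
4      US    5352
take 3 rows with smallest kbytes:
  country  kbytes
1      FR     442
0      CA     976
2      IN    1763

3181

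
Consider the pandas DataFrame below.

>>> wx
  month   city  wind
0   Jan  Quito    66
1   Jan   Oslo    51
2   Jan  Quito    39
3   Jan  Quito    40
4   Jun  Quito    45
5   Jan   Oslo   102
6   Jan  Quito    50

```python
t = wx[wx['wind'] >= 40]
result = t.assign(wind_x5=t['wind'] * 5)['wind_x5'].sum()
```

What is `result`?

filter rows where wind >= 40:
  month   city  wind
0   Jan  Quito    66
1   Jan   Oslo    51
3   Jan  Quito    40
4   Jun  Quito    45
5   Jan   Oslo   102
6   Jan  Quito    50
add column wind_x5 = t['wind'] * 5:
  month   city  wind  wind_x5
0   Jan  Quito    66      330
1   Jan   Oslo    51      255
3   Jan  Quito    40      200
4   Jun  Quito    45      225
5   Jan   Oslo   102      510
6   Jan  Quito    50      250

1770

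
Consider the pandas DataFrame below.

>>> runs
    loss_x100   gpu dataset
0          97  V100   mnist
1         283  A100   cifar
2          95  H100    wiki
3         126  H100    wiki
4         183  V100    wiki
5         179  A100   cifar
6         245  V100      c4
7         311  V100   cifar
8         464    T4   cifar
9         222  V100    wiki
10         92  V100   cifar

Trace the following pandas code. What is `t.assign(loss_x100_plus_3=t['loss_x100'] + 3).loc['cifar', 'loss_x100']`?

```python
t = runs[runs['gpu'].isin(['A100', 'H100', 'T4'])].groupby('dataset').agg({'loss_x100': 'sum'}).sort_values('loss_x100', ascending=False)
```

filter rows where gpu in ['A100', 'H100', 'T4']:
   loss_x100   gpu dataset
1        283  A100   cifar
2         95  H100    wiki
3        126  H100    wiki
5        179  A100   cifar
8        464    T4   cifar
group by dataset, sum of loss_x100:
         loss_x100
dataset           
cifar          926
wiki           221
sort by loss_x100 descending:
         loss_x100
dataset           
cifar          926
wiki           221
add column loss_x100_plus_3 = t['loss_x100'] + 3:
         loss_x100  loss_x100_plus_3
dataset                             
cifar          926               929
wiki           221               224
Then the value at row 'cifar', column 'loss_x100': 926

926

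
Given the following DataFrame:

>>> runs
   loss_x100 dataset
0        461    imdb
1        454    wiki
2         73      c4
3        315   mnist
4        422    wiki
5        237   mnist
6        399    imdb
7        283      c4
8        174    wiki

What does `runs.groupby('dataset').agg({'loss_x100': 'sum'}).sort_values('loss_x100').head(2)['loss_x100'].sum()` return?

group by dataset, sum of loss_x100:
         loss_x100
dataset           
c4             356
imdb           860
mnist          552
wiki          1050
sort by loss_x100:
         loss_x100
dataset           
c4             356
mnist          552
imdb           860
wiki          1050
take first 2 rows:
         loss_x100
dataset           
c4             356
mnist          552
So sum() = 908.

908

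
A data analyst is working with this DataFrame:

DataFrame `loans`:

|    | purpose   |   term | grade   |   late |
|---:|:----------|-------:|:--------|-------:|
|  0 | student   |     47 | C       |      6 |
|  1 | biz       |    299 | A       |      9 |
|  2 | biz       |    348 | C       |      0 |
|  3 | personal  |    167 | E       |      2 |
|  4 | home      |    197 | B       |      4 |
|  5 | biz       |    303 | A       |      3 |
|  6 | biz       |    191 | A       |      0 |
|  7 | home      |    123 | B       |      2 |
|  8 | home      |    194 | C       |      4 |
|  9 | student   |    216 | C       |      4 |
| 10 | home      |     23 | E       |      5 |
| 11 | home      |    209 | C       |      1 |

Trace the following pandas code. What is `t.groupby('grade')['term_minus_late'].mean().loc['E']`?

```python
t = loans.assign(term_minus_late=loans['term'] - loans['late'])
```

add column term_minus_late = loans['term'] - loans['late']:
     purpose  term grade  late  term_minus_late
0    student    47     C     6               41
1        biz   299     A     9              290
2        biz   348     C     0              348
3   personal   167     E     2              165
4       home   197     B     4              193
5        biz   303     A     3              300
6        biz   191     A     0              191
7       home   123     B     2              121
8       home   194     C     4              190
9    student   216     C     4              212
10      home    23     E     5               18
11      home   209     C     1              208
group by grade, mean of term_minus_late:
grade
A    260.333333
B    157.000000
C    199.800000
E     91.500000
Name: term_minus_late, dtype: float64
Reading off the value at index 'E', we get 91.5.

91.5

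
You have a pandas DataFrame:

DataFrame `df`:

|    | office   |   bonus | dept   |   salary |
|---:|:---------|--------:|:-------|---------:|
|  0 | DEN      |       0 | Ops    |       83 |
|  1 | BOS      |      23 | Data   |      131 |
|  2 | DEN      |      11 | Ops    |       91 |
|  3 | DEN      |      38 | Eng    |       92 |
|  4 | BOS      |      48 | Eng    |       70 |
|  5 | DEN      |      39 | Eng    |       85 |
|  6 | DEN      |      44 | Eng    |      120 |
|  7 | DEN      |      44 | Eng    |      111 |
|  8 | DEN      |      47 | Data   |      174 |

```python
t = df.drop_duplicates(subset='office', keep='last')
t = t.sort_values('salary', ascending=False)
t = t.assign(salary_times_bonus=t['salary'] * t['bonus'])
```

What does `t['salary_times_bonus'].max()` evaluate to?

drop duplicate office (keep=last):
  office  bonus  dept  salary
4    BOS     48   Eng      70
8    DEN     47  Data     174
sort by salary descending:
  office  bonus  dept  salary
8    DEN     47  Data     174
4    BOS     48   Eng      70
add column salary_times_bonus = t['salary'] * t['bonus']:
  office  bonus  dept  salary  salary_times_bonus
8    DEN     47  Data     174                8178
4    BOS     48   Eng      70                3360

8178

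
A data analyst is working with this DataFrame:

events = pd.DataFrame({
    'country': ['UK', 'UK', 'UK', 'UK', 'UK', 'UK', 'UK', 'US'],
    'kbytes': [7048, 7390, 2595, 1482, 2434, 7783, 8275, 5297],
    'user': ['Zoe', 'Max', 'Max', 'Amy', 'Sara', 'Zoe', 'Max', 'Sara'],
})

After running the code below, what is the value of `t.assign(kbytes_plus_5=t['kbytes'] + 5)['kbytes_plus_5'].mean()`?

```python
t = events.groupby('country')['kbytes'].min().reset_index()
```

3394.5

group by country, min of kbytes:
country
UK    1482
US    5297
Name: kbytes, dtype: int64
reset_index():
  country  kbytes
0      UK    1482
1      US    5297
add column kbytes_plus_5 = t['kbytes'] + 5:
  country  kbytes  kbytes_plus_5
0      UK    1482           1487
1      US    5297           5302
Finally, mean of column 'kbytes_plus_5' = 3394.5.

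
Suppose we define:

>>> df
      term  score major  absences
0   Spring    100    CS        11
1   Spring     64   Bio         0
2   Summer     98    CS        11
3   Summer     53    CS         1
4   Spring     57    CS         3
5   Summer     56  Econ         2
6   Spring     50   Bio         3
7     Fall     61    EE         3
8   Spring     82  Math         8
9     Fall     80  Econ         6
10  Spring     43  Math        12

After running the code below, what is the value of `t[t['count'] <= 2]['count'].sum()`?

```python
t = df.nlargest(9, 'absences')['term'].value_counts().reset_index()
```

4

take 9 rows with largest absences:
      term  score major  absences
10  Spring     43  Math        12
0   Spring    100    CS        11
2   Summer     98    CS        11
8   Spring     82  Math         8
9     Fall     80  Econ         6
4   Spring     57    CS         3
6   Spring     50   Bio         3
7     Fall     61    EE         3
5   Summer     56  Econ         2
value_counts of term:
term
Spring    5
Summer    2
Fall      2
Name: count, dtype: int64
reset_index():
     term  count
0  Spring      5
1  Summer      2
2    Fall      2
filter rows where count <= 2:
     term  count
1  Summer      2
2    Fall      2
So sum() = 4.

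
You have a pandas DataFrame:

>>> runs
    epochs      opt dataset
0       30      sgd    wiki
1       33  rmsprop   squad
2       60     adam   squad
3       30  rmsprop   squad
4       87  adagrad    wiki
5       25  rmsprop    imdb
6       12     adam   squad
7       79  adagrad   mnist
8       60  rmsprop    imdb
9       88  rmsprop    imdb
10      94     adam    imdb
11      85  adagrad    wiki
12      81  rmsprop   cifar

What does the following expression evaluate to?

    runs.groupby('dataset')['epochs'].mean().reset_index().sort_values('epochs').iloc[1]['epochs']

66.75

group by dataset, mean of epochs:
dataset
cifar    81.000000
imdb     66.750000
mnist    79.000000
squad    33.750000
wiki     67.333333
Name: epochs, dtype: float64
reset_index():
  dataset     epochs
0   cifar  81.000000
1    imdb  66.750000
2   mnist  79.000000
3   squad  33.750000
4    wiki  67.333333
sort by epochs:
  dataset     epochs
3   squad  33.750000
1    imdb  66.750000
4    wiki  67.333333
2   mnist  79.000000
0   cifar  81.000000
Finally, value at position 1, column 'epochs' = 66.75.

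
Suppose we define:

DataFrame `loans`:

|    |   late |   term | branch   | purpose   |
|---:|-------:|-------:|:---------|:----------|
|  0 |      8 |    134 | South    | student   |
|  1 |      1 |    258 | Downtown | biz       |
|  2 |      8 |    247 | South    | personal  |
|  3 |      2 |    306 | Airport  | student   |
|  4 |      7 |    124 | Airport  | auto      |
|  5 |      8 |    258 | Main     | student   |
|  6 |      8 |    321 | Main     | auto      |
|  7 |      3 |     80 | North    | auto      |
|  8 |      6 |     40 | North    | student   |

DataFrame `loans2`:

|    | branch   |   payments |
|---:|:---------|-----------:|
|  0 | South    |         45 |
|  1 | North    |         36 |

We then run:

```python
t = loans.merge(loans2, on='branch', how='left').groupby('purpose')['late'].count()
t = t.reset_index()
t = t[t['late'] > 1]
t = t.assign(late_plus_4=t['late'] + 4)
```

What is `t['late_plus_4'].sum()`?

merge on 'branch' (how='left') → 9 rows:
   late  term    branch   purpose  payments
0     8   134     South   student      45.0
1     1   258  Downtown       biz       NaN
2     8   247     South  personal      45.0
3     2   306   Airport   student       NaN
4     7   124   Airport      auto       NaN
5     8   258      Main   student       NaN
6     8   321      Main      auto       NaN
7     3    80     North      auto      36.0
8     6    40     North   student      36.0
group by purpose, count of late:
purpose
auto        3
biz         1
personal    1
student     4
Name: late, dtype: int64
reset_index():
    purpose  late
0      auto     3
1       biz     1
2  personal     1
3   student     4
filter rows where late > 1:
   purpose  late
0     auto     3
3  student     4
add column late_plus_4 = t['late'] + 4:
   purpose  late  late_plus_4
0     auto     3            7
3  student     4            8
So sum() = 15.

15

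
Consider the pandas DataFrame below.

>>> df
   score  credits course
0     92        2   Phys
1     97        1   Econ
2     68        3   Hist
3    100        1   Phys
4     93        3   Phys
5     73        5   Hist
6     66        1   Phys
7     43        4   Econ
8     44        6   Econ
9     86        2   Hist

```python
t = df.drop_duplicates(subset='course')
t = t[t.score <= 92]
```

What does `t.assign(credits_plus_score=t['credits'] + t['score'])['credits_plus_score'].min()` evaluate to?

71

drop duplicate course (keep=first):
   score  credits course
0     92        2   Phys
1     97        1   Econ
2     68        3   Hist
filter rows where score <= 92:
   score  credits course
0     92        2   Phys
2     68        3   Hist
add column credits_plus_score = t['credits'] + t['score']:
   score  credits course  credits_plus_score
0     92        2   Phys                  94
2     68        3   Hist                  71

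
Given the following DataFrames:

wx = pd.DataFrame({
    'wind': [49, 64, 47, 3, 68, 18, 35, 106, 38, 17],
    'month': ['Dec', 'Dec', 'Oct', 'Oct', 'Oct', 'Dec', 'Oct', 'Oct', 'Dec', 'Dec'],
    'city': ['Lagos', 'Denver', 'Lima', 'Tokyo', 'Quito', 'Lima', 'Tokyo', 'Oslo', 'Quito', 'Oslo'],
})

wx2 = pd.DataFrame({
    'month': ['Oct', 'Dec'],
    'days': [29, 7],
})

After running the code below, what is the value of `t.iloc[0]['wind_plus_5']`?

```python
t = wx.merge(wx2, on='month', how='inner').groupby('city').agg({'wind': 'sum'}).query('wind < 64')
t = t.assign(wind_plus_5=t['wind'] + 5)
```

merge on 'month' (how='inner') → 10 rows:
   wind month    city  days
0    49   Dec   Lagos     7
1    64   Dec  Denver     7
2    47   Oct    Lima    29
3     3   Oct   Tokyo    29
4    68   Oct   Quito    29
5    18   Dec    Lima     7
6    35   Oct   Tokyo    29
7   106   Oct    Oslo    29
8    38   Dec   Quito     7
9    17   Dec    Oslo     7
group by city, sum of wind:
        wind
city        
Denver    64
Lagos     49
Lima      65
Oslo     123
Quito    106
Tokyo     38
filter rows where wind < 64:
       wind
city       
Lagos    49
Tokyo    38
add column wind_plus_5 = t['wind'] + 5:
       wind  wind_plus_5
city                    
Lagos    49           54
Tokyo    38           43
The value at position 0, column 'wind_plus_5' is 54.

54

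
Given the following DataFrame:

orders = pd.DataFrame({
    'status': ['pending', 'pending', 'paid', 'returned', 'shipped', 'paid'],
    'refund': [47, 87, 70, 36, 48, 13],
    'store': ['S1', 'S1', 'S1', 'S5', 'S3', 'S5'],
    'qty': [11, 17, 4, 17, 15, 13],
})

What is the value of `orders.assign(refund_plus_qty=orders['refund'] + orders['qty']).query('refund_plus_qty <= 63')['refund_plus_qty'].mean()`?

50.0

add column refund_plus_qty = orders['refund'] + orders['qty']:
     status  refund store  qty  refund_plus_qty
0   pending      47    S1   11               58
1   pending      87    S1   17              104
2      paid      70    S1    4               74
3  returned      36    S5   17               53
4   shipped      48    S3   15               63
5      paid      13    S5   13               26
filter rows where refund_plus_qty <= 63:
     status  refund store  qty  refund_plus_qty
0   pending      47    S1   11               58
3  returned      36    S5   17               53
4   shipped      48    S3   15               63
5      paid      13    S5   13               26
Taking the mean of column 'refund_plus_qty' gives 50.0.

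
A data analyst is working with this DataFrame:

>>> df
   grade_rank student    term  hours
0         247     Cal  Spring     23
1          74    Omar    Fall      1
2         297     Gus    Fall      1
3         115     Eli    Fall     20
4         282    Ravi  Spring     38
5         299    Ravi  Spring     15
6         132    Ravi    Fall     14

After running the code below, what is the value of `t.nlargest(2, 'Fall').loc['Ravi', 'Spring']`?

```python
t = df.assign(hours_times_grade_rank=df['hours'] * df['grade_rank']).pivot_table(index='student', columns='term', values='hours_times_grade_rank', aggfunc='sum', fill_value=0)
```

add column hours_times_grade_rank = df['hours'] * df['grade_rank']:
   grade_rank student    term  hours  hours_times_grade_rank
0         247     Cal  Spring     23                    5681
1          74    Omar    Fall      1                      74
2         297     Gus    Fall      1                     297
3         115     Eli    Fall     20                    2300
4         282    Ravi  Spring     38                   10716
5         299    Ravi  Spring     15                    4485
6         132    Ravi    Fall     14                    1848
pivot: rows=student, cols=term, sum(hours_times_grade_rank):
term     Fall  Spring
student              
Cal         0    5681
Eli      2300       0
Gus       297       0
Omar       74       0
Ravi     1848   15201
take 2 rows with largest Fall:
term     Fall  Spring
student              
Eli      2300       0
Ravi     1848   15201
Reading off the value at row 'Ravi', column 'Spring', we get 15201.

15201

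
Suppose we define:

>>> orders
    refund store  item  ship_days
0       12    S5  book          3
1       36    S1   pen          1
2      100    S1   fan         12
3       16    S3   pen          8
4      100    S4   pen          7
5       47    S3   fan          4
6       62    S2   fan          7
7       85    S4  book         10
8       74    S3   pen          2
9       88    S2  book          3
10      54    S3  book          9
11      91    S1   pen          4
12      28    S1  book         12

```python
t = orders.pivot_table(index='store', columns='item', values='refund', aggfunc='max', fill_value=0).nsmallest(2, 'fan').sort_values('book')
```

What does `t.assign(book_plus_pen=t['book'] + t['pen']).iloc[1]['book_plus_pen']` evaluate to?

pivot: rows=store, cols=item, max(refund):
item   book  fan  pen
store                
S1       28  100   91
S2       88   62    0
S3       54   47   74
S4       85    0  100
S5       12    0    0
take 2 rows with smallest fan:
item   book  fan  pen
store                
S4       85    0  100
S5       12    0    0
sort by book:
item   book  fan  pen
store                
S5       12    0    0
S4       85    0  100
add column book_plus_pen = t['book'] + t['pen']:
item   book  fan  pen  book_plus_pen
store                               
S5       12    0    0             12
S4       85    0  100            185
Finally, value at position 1, column 'book_plus_pen' = 185.

185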